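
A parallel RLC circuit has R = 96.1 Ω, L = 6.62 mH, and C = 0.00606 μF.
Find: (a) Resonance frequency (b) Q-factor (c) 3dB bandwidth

Step 1 — Resonance: ω₀ = 1/√(LC) = 1/√(0.00662·6.06e-09) = 1.579e+05 rad/s.
Step 2 — f₀ = ω₀/(2π) = 2.513e+04 Hz.
Step 3 — Parallel Q: Q = R/(ω₀L) = 96.1/(1.579e+05·0.00662) = 0.09195.
Step 4 — Bandwidth: Δω = ω₀/Q = 1.717e+06 rad/s; BW = Δω/(2π) = 2.733e+05 Hz.

(a) f₀ = 2.513e+04 Hz  (b) Q = 0.09195  (c) BW = 2.733e+05 Hz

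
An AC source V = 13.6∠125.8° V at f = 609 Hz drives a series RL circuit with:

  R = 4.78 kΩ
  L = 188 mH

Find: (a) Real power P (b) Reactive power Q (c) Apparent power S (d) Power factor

Step 1 — Angular frequency: ω = 2π·f = 2π·609 = 3826 rad/s.
Step 2 — Component impedances:
  R: Z = R = 4780 Ω
  L: Z = jωL = j·3826·0.188 = 0 + j719.4 Ω
Step 3 — Series combination: Z_total = R + L = 4780 + j719.4 Ω = 4834∠8.6° Ω.
Step 4 — Source phasor: V = 13.6∠125.8° V = -7.955 + j11.03 V.
Step 5 — Current: I = V / Z = -0.001288 + j0.002501 A = 0.002814∠117.2° A.
Step 6 — Complex power: S = V·I* = 0.03784 + j0.005694 VA.
Step 7 — Real power: P = Re(S) = 0.03784 W.
Step 8 — Reactive power: Q = Im(S) = 0.005694 VAR.
Step 9 — Apparent power: |S| = 0.03826 VA.
Step 10 — Power factor: PF = P/|S| = 0.9889 (lagging).

(a) P = 0.03784 W  (b) Q = 0.005694 VAR  (c) S = 0.03826 VA  (d) PF = 0.9889 (lagging)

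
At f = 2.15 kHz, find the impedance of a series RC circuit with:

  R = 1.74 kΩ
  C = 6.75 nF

Step 1 — Angular frequency: ω = 2π·f = 2π·2150 = 1.351e+04 rad/s.
Step 2 — Component impedances:
  R: Z = R = 1740 Ω
  C: Z = 1/(jωC) = -j/(ω·C) = 0 - j1.097e+04 Ω
Step 3 — Series combination: Z_total = R + C = 1740 - j1.097e+04 Ω = 1.11e+04∠-81.0° Ω.

Z = 1740 - j1.097e+04 Ω = 1.11e+04∠-81.0° Ω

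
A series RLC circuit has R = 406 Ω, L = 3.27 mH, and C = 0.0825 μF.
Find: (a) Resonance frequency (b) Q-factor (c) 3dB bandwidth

Step 1 — Resonance condition Im(Z)=0 gives ω₀ = 1/√(LC).
Step 2 — ω₀ = 1/√(0.00327·8.25e-08) = 6.088e+04 rad/s.
Step 3 — f₀ = ω₀/(2π) = 9690 Hz.
Step 4 — Series Q: Q = ω₀L/R = 6.088e+04·0.00327/406 = 0.4904.
Step 5 — 3dB bandwidth: Δω = ω₀/Q = 1.242e+05 rad/s; BW = Δω/(2π) = 1.976e+04 Hz.

(a) f₀ = 9690 Hz  (b) Q = 0.4904  (c) BW = 1.976e+04 Hz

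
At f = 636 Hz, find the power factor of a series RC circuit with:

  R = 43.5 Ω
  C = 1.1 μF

Step 1 — Angular frequency: ω = 2π·f = 2π·636 = 3996 rad/s.
Step 2 — Component impedances:
  R: Z = R = 43.5 Ω
  C: Z = 1/(jωC) = -j/(ω·C) = 0 - j227.5 Ω
Step 3 — Series combination: Z_total = R + C = 43.5 - j227.5 Ω = 231.6∠-79.2° Ω.
Step 4 — Power factor: PF = cos(φ) = Re(Z)/|Z| = 43.5/231.6 = 0.1878.
Step 5 — Type: Im(Z) = -227.5 ⇒ leading (phase φ = -79.2°).

PF = 0.1878 (leading, φ = -79.2°)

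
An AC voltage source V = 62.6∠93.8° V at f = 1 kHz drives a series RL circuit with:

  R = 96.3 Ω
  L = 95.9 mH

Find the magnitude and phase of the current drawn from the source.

Step 1 — Angular frequency: ω = 2π·f = 2π·1000 = 6283 rad/s.
Step 2 — Component impedances:
  R: Z = R = 96.3 Ω
  L: Z = jωL = j·6283·0.0959 = 0 + j602.6 Ω
Step 3 — Series combination: Z_total = R + L = 96.3 + j602.6 Ω = 610.2∠80.9° Ω.
Step 4 — Source phasor: V = 62.6∠93.8° V = -4.149 + j62.46 V.
Step 5 — Ohm's law: I = V / Z_total = (-4.149 + j62.46) / (96.3 + j602.6) = 0.1 + j0.02287 A.
Step 6 — Convert to polar: |I| = 0.1026 A, ∠I = 12.9°.

I = 0.1026∠12.9° A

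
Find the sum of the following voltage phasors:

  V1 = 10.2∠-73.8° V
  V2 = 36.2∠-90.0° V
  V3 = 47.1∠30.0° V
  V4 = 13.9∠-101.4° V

Step 1 — Convert each phasor to rectangular form:
  V1 = 10.2·(cos(-73.8°) + j·sin(-73.8°)) = 2.846 - j9.795 V
  V2 = 36.2·(cos(-90.0°) + j·sin(-90.0°)) = 0 - j36.2 V
  V3 = 47.1·(cos(30.0°) + j·sin(30.0°)) = 40.79 + j23.55 V
  V4 = 13.9·(cos(-101.4°) + j·sin(-101.4°)) = -2.747 - j13.63 V
Step 2 — Sum components: V_total = 40.89 - j36.07 V.
Step 3 — Convert to polar: |V_total| = 54.52 V, ∠V_total = -41.4°.

V_total = 54.52∠-41.4° V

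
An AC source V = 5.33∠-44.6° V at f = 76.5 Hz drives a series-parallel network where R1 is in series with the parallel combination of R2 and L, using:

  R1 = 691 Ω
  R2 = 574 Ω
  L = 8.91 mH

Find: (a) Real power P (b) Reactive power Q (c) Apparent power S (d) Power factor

Step 1 — Angular frequency: ω = 2π·f = 2π·76.5 = 480.7 rad/s.
Step 2 — Component impedances:
  R1: Z = R = 691 Ω
  R2: Z = R = 574 Ω
  L: Z = jωL = j·480.7·0.00891 = 0 + j4.283 Ω
Step 3 — Parallel branch: R2 || L = 1/(1/R2 + 1/L) = 0.03195 + j4.282 Ω.
Step 4 — Series with R1: Z_total = R1 + (R2 || L) = 691 + j4.282 Ω = 691∠0.4° Ω.
Step 5 — Source phasor: V = 5.33∠-44.6° V = 3.795 - j3.742 V.
Step 6 — Current: I = V / Z = 0.005458 - j0.00545 A = 0.007713∠-45.0° A.
Step 7 — Complex power: S = V·I* = 0.04111 + j0.0002548 VA.
Step 8 — Real power: P = Re(S) = 0.04111 W.
Step 9 — Reactive power: Q = Im(S) = 0.0002548 VAR.
Step 10 — Apparent power: |S| = 0.04111 VA.
Step 11 — Power factor: PF = P/|S| = 1 (lagging).

(a) P = 0.04111 W  (b) Q = 0.0002548 VAR  (c) S = 0.04111 VA  (d) PF = 1 (lagging)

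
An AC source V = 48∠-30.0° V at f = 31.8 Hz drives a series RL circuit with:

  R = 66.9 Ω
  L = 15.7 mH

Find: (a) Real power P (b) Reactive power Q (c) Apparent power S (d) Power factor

Step 1 — Angular frequency: ω = 2π·f = 2π·31.8 = 199.8 rad/s.
Step 2 — Component impedances:
  R: Z = R = 66.9 Ω
  L: Z = jωL = j·199.8·0.0157 = 0 + j3.137 Ω
Step 3 — Series combination: Z_total = R + L = 66.9 + j3.137 Ω = 66.97∠2.7° Ω.
Step 4 — Source phasor: V = 48∠-30.0° V = 41.57 - j24 V.
Step 5 — Current: I = V / Z = 0.6032 - j0.387 A = 0.7167∠-32.7° A.
Step 6 — Complex power: S = V·I* = 34.36 + j1.611 VA.
Step 7 — Real power: P = Re(S) = 34.36 W.
Step 8 — Reactive power: Q = Im(S) = 1.611 VAR.
Step 9 — Apparent power: |S| = 34.4 VA.
Step 10 — Power factor: PF = P/|S| = 0.9989 (lagging).

(a) P = 34.36 W  (b) Q = 1.611 VAR  (c) S = 34.4 VA  (d) PF = 0.9989 (lagging)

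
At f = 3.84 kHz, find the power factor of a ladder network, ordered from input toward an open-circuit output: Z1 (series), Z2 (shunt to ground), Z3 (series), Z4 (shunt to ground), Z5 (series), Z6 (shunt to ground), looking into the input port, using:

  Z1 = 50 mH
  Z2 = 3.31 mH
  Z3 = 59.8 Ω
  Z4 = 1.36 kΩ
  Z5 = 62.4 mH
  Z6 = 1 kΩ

Step 1 — Angular frequency: ω = 2π·f = 2π·3840 = 2.413e+04 rad/s.
Step 2 — Component impedances:
  Z1: Z = jωL = j·2.413e+04·0.05 = 0 + j1206 Ω
  Z2: Z = jωL = j·2.413e+04·0.00331 = 0 + j79.86 Ω
  Z3: Z = R = 59.8 Ω
  Z4: Z = R = 1360 Ω
  Z5: Z = jωL = j·2.413e+04·0.0624 = 0 + j1506 Ω
  Z6: Z = R = 1000 Ω
Step 3 — Ladder network (open output): work backward from the far end, alternating series and parallel combinations. Z_in = 5.893 + j1283 Ω = 1283∠89.7° Ω.
Step 4 — Power factor: PF = cos(φ) = Re(Z)/|Z| = 5.8929/1283.3 = 0.004592.
Step 5 — Type: Im(Z) = 1283 ⇒ lagging (phase φ = 89.7°).

PF = 0.004592 (lagging, φ = 89.7°)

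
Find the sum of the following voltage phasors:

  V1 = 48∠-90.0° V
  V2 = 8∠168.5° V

Step 1 — Convert each phasor to rectangular form:
  V1 = 48·(cos(-90.0°) + j·sin(-90.0°)) = 0 - j48 V
  V2 = 8·(cos(168.5°) + j·sin(168.5°)) = -7.839 + j1.595 V
Step 2 — Sum components: V_total = -7.839 - j46.41 V.
Step 3 — Convert to polar: |V_total| = 47.06 V, ∠V_total = -99.6°.

V_total = 47.06∠-99.6° V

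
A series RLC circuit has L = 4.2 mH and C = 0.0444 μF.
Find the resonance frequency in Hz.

Step 1 — Resonance condition Im(Z)=0 gives ω₀ = 1/√(LC).
Step 2 — ω₀ = 1/√(0.0042·4.44e-08) = 7.323e+04 rad/s.
Step 3 — f₀ = ω₀/(2π) = 1.165e+04 Hz.

f₀ = 1.165e+04 Hz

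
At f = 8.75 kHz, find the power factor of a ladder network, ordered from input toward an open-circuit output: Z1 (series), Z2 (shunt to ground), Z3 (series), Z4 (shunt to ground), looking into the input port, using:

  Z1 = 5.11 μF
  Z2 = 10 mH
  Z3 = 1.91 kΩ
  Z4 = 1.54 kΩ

Step 1 — Angular frequency: ω = 2π·f = 2π·8750 = 5.498e+04 rad/s.
Step 2 — Component impedances:
  Z1: Z = 1/(jωC) = -j/(ω·C) = 0 - j3.56 Ω
  Z2: Z = jωL = j·5.498e+04·0.01 = 0 + j549.8 Ω
  Z3: Z = R = 1910 Ω
  Z4: Z = R = 1540 Ω
Step 3 — Ladder network (open output): work backward from the far end, alternating series and parallel combinations. Z_in = 85.44 + j532.6 Ω = 539.4∠80.9° Ω.
Step 4 — Power factor: PF = cos(φ) = Re(Z)/|Z| = 85.44/539.4 = 0.1584.
Step 5 — Type: Im(Z) = 532.6 ⇒ lagging (phase φ = 80.9°).

PF = 0.1584 (lagging, φ = 80.9°)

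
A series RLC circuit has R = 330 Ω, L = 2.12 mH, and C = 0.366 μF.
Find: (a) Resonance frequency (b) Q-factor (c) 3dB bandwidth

Step 1 — Resonance condition Im(Z)=0 gives ω₀ = 1/√(LC).
Step 2 — ω₀ = 1/√(0.00212·3.66e-07) = 3.59e+04 rad/s.
Step 3 — f₀ = ω₀/(2π) = 5714 Hz.
Step 4 — Series Q: Q = ω₀L/R = 3.59e+04·0.00212/330 = 0.2306.
Step 5 — 3dB bandwidth: Δω = ω₀/Q = 1.557e+05 rad/s; BW = Δω/(2π) = 2.477e+04 Hz.

(a) f₀ = 5714 Hz  (b) Q = 0.2306  (c) BW = 2.477e+04 Hz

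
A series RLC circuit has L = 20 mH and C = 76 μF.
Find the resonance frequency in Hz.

Step 1 — Resonance condition Im(Z)=0 gives ω₀ = 1/√(LC).
Step 2 — ω₀ = 1/√(0.02·7.6e-05) = 811.1 rad/s.
Step 3 — f₀ = ω₀/(2π) = 129.1 Hz.

f₀ = 129.1 Hz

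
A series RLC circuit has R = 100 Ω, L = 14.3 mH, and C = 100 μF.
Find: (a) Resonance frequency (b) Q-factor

Step 1 — Resonance condition Im(Z)=0 gives ω₀ = 1/√(LC).
Step 2 — ω₀ = 1/√(0.0143·0.0001) = 836.2 rad/s.
Step 3 — f₀ = ω₀/(2π) = 133.1 Hz.
Step 4 — Series Q: Q = ω₀L/R = 836.2·0.0143/100 = 0.1196.

(a) f₀ = 133.1 Hz  (b) Q = 0.1196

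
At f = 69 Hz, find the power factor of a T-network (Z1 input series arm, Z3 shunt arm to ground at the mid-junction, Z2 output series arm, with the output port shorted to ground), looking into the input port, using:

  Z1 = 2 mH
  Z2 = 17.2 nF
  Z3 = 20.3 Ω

Step 1 — Angular frequency: ω = 2π·f = 2π·69 = 433.5 rad/s.
Step 2 — Component impedances:
  Z1: Z = jωL = j·433.5·0.002 = 0 + j0.8671 Ω
  Z2: Z = 1/(jωC) = -j/(ω·C) = 0 - j1.341e+05 Ω
  Z3: Z = R = 20.3 Ω
Step 3 — With the output port shorted to ground, the output series arm Z2 runs from the junction to ground; the shunt arm Z3 also runs from the junction to ground. They appear in parallel: Z3 || Z2 = 20.3 - j0.003073 Ω.
Step 4 — Series with input arm Z1: Z_in = Z1 + (Z3 || Z2) = 20.3 + j0.864 Ω = 20.32∠2.4° Ω.
Step 5 — Power factor: PF = cos(φ) = Re(Z)/|Z| = 20.3/20.318 = 0.9991.
Step 6 — Type: Im(Z) = 0.864 ⇒ lagging (phase φ = 2.4°).

PF = 0.9991 (lagging, φ = 2.4°)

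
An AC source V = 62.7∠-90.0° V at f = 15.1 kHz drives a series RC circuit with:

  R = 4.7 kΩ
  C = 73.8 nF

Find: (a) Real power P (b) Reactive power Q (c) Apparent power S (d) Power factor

Step 1 — Angular frequency: ω = 2π·f = 2π·1.51e+04 = 9.488e+04 rad/s.
Step 2 — Component impedances:
  R: Z = R = 4700 Ω
  C: Z = 1/(jωC) = -j/(ω·C) = 0 - j142.8 Ω
Step 3 — Series combination: Z_total = R + C = 4700 - j142.8 Ω = 4702∠-1.7° Ω.
Step 4 — Source phasor: V = 62.7∠-90.0° V = 0 - j62.7 V.
Step 5 — Current: I = V / Z = 0.000405 - j0.01333 A = 0.01333∠-88.3° A.
Step 6 — Complex power: S = V·I* = 0.8357 - j0.02539 VA.
Step 7 — Real power: P = Re(S) = 0.8357 W.
Step 8 — Reactive power: Q = Im(S) = -0.02539 VAR.
Step 9 — Apparent power: |S| = 0.8361 VA.
Step 10 — Power factor: PF = P/|S| = 0.9995 (leading).

(a) P = 0.8357 W  (b) Q = -0.02539 VAR  (c) S = 0.8361 VA  (d) PF = 0.9995 (leading)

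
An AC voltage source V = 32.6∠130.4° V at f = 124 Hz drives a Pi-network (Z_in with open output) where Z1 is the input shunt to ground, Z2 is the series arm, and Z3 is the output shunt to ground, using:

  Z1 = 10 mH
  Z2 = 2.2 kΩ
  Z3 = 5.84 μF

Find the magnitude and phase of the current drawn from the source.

Step 1 — Angular frequency: ω = 2π·f = 2π·124 = 779.1 rad/s.
Step 2 — Component impedances:
  Z1: Z = jωL = j·779.1·0.01 = 0 + j7.791 Ω
  Z2: Z = R = 2200 Ω
  Z3: Z = 1/(jωC) = -j/(ω·C) = 0 - j219.8 Ω
Step 3 — With open output, the series arm Z2 and the output shunt Z3 appear in series to ground: Z2 + Z3 = 2200 - j219.8 Ω.
Step 4 — Parallel with input shunt Z1: Z_in = Z1 || (Z2 + Z3) = 0.02734 + j7.794 Ω = 7.794∠89.8° Ω.
Step 5 — Source phasor: V = 32.6∠130.4° V = -21.13 + j24.83 V.
Step 6 — Ohm's law: I = V / Z_total = (-21.13 + j24.83) / (0.02734 + j7.794) = 3.176 + j2.722 A.
Step 7 — Convert to polar: |I| = 4.183 A, ∠I = 40.6°.

I = 4.183∠40.6° A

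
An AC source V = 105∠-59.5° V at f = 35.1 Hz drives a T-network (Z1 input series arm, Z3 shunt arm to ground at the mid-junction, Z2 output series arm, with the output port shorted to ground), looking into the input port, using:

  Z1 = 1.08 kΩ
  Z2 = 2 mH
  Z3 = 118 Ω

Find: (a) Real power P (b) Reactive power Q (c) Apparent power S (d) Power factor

Step 1 — Angular frequency: ω = 2π·f = 2π·35.1 = 220.5 rad/s.
Step 2 — Component impedances:
  Z1: Z = R = 1080 Ω
  Z2: Z = jωL = j·220.5·0.002 = 0 + j0.4411 Ω
  Z3: Z = R = 118 Ω
Step 3 — With the output port shorted to ground, the output series arm Z2 runs from the junction to ground; the shunt arm Z3 also runs from the junction to ground. They appear in parallel: Z3 || Z2 = 0.001649 + j0.4411 Ω.
Step 4 — Series with input arm Z1: Z_in = Z1 + (Z3 || Z2) = 1080 + j0.4411 Ω = 1080∠0.0° Ω.
Step 5 — Source phasor: V = 105∠-59.5° V = 53.29 - j90.47 V.
Step 6 — Current: I = V / Z = 0.04931 - j0.08379 A = 0.09722∠-59.5° A.
Step 7 — Complex power: S = V·I* = 10.21 + j0.004169 VA.
Step 8 — Real power: P = Re(S) = 10.21 W.
Step 9 — Reactive power: Q = Im(S) = 0.004169 VAR.
Step 10 — Apparent power: |S| = 10.21 VA.
Step 11 — Power factor: PF = P/|S| = 1 (lagging).

(a) P = 10.21 W  (b) Q = 0.004169 VAR  (c) S = 10.21 VA  (d) PF = 1 (lagging)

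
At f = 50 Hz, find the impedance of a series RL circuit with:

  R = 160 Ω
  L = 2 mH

Step 1 — Angular frequency: ω = 2π·f = 2π·50 = 314.2 rad/s.
Step 2 — Component impedances:
  R: Z = R = 160 Ω
  L: Z = jωL = j·314.2·0.002 = 0 + j0.6283 Ω
Step 3 — Series combination: Z_total = R + L = 160 + j0.6283 Ω = 160∠0.2° Ω.

Z = 160 + j0.6283 Ω = 160∠0.2° Ω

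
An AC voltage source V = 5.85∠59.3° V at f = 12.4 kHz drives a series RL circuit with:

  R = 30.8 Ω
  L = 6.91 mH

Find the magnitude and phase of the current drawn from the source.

Step 1 — Angular frequency: ω = 2π·f = 2π·1.24e+04 = 7.791e+04 rad/s.
Step 2 — Component impedances:
  R: Z = R = 30.8 Ω
  L: Z = jωL = j·7.791e+04·0.00691 = 0 + j538.4 Ω
Step 3 — Series combination: Z_total = R + L = 30.8 + j538.4 Ω = 539.2∠86.7° Ω.
Step 4 — Source phasor: V = 5.85∠59.3° V = 2.987 + j5.03 V.
Step 5 — Ohm's law: I = V / Z_total = (2.987 + j5.03) / (30.8 + j538.4) = 0.009629 - j0.004997 A.
Step 6 — Convert to polar: |I| = 0.01085 A, ∠I = -27.4°.

I = 0.01085∠-27.4° A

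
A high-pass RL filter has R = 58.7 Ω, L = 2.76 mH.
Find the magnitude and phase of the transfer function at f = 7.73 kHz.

Step 1 — Angular frequency: ω = 2π·7730 = 4.857e+04 rad/s.
Step 2 — Transfer function: H(jω) = jωL/(R + jωL).
Step 3 — Numerator jωL = j·134.1; denominator R + jωL = 58.7 + j134.1.
Step 4 — H = 0.8391 + j0.3674.
Step 5 — Magnitude: |H| = 0.916 (-0.8 dB); phase: φ = 23.6°.

|H| = 0.916 (-0.8 dB), φ = 23.6°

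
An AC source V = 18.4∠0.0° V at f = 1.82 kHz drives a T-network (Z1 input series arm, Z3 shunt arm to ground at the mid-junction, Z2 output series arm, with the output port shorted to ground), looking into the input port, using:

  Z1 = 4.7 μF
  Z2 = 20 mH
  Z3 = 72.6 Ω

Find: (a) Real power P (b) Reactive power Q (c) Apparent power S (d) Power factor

Step 1 — Angular frequency: ω = 2π·f = 2π·1820 = 1.144e+04 rad/s.
Step 2 — Component impedances:
  Z1: Z = 1/(jωC) = -j/(ω·C) = 0 - j18.61 Ω
  Z2: Z = jωL = j·1.144e+04·0.02 = 0 + j228.7 Ω
  Z3: Z = R = 72.6 Ω
Step 3 — With the output port shorted to ground, the output series arm Z2 runs from the junction to ground; the shunt arm Z3 also runs from the junction to ground. They appear in parallel: Z3 || Z2 = 65.95 + j20.94 Ω.
Step 4 — Series with input arm Z1: Z_in = Z1 + (Z3 || Z2) = 65.95 + j2.33 Ω = 66∠2.0° Ω.
Step 5 — Source phasor: V = 18.4∠0.0° V = 18.4 V.
Step 6 — Current: I = V / Z = 0.2786 - j0.009845 A = 0.2788∠-2.0° A.
Step 7 — Complex power: S = V·I* = 5.127 + j0.1811 VA.
Step 8 — Real power: P = Re(S) = 5.127 W.
Step 9 — Reactive power: Q = Im(S) = 0.1811 VAR.
Step 10 — Apparent power: |S| = 5.13 VA.
Step 11 — Power factor: PF = P/|S| = 0.9994 (lagging).

(a) P = 5.127 W  (b) Q = 0.1811 VAR  (c) S = 5.13 VA  (d) PF = 0.9994 (lagging)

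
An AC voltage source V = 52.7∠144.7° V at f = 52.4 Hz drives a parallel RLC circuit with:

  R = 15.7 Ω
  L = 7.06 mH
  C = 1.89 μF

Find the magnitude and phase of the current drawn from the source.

Step 1 — Angular frequency: ω = 2π·f = 2π·52.4 = 329.2 rad/s.
Step 2 — Component impedances:
  R: Z = R = 15.7 Ω
  L: Z = jωL = j·329.2·0.00706 = 0 + j2.324 Ω
  C: Z = 1/(jωC) = -j/(ω·C) = 0 - j1607 Ω
Step 3 — Parallel combination: 1/Z_total = 1/R + 1/L + 1/C; Z_total = 0.3377 + j2.278 Ω = 2.303∠81.6° Ω.
Step 4 — Source phasor: V = 52.7∠144.7° V = -43.01 + j30.45 V.
Step 5 — Ohm's law: I = V / Z_total = (-43.01 + j30.45) / (0.3377 + j2.278) = 10.34 + j20.42 A.
Step 6 — Convert to polar: |I| = 22.89 A, ∠I = 63.1°.

I = 22.89∠63.1° A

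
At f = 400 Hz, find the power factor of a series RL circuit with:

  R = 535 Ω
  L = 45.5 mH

Step 1 — Angular frequency: ω = 2π·f = 2π·400 = 2513 rad/s.
Step 2 — Component impedances:
  R: Z = R = 535 Ω
  L: Z = jωL = j·2513·0.0455 = 0 + j114.4 Ω
Step 3 — Series combination: Z_total = R + L = 535 + j114.4 Ω = 547.1∠12.1° Ω.
Step 4 — Power factor: PF = cos(φ) = Re(Z)/|Z| = 535/547.1 = 0.9779.
Step 5 — Type: Im(Z) = 114.4 ⇒ lagging (phase φ = 12.1°).

PF = 0.9779 (lagging, φ = 12.1°)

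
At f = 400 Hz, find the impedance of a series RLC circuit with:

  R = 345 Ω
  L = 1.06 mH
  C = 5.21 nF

Step 1 — Angular frequency: ω = 2π·f = 2π·400 = 2513 rad/s.
Step 2 — Component impedances:
  R: Z = R = 345 Ω
  L: Z = jωL = j·2513·0.00106 = 0 + j2.664 Ω
  C: Z = 1/(jωC) = -j/(ω·C) = 0 - j7.637e+04 Ω
Step 3 — Series combination: Z_total = R + L + C = 345 - j7.637e+04 Ω = 7.637e+04∠-89.7° Ω.

Z = 345 - j7.637e+04 Ω = 7.637e+04∠-89.7° Ω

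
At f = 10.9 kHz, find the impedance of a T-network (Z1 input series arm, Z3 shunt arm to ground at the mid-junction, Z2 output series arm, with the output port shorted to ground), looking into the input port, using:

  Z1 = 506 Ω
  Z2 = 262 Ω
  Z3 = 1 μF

Step 1 — Angular frequency: ω = 2π·f = 2π·1.09e+04 = 6.849e+04 rad/s.
Step 2 — Component impedances:
  Z1: Z = R = 506 Ω
  Z2: Z = R = 262 Ω
  Z3: Z = 1/(jωC) = -j/(ω·C) = 0 - j14.6 Ω
Step 3 — With the output port shorted to ground, the output series arm Z2 runs from the junction to ground; the shunt arm Z3 also runs from the junction to ground. They appear in parallel: Z3 || Z2 = 0.8112 - j14.56 Ω.
Step 4 — Series with input arm Z1: Z_in = Z1 + (Z3 || Z2) = 506.8 - j14.56 Ω = 507∠-1.6° Ω.

Z = 506.8 - j14.56 Ω = 507∠-1.6° Ω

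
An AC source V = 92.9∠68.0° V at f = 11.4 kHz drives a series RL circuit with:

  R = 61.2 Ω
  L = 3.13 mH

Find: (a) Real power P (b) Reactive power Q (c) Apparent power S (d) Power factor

Step 1 — Angular frequency: ω = 2π·f = 2π·1.14e+04 = 7.163e+04 rad/s.
Step 2 — Component impedances:
  R: Z = R = 61.2 Ω
  L: Z = jωL = j·7.163e+04·0.00313 = 0 + j224.2 Ω
Step 3 — Series combination: Z_total = R + L = 61.2 + j224.2 Ω = 232.4∠74.7° Ω.
Step 4 — Source phasor: V = 92.9∠68.0° V = 34.8 + j86.14 V.
Step 5 — Current: I = V / Z = 0.397 - j0.04686 A = 0.3997∠-6.7° A.
Step 6 — Complex power: S = V·I* = 9.779 + j35.83 VA.
Step 7 — Real power: P = Re(S) = 9.779 W.
Step 8 — Reactive power: Q = Im(S) = 35.83 VAR.
Step 9 — Apparent power: |S| = 37.14 VA.
Step 10 — Power factor: PF = P/|S| = 0.2633 (lagging).

(a) P = 9.779 W  (b) Q = 35.83 VAR  (c) S = 37.14 VA  (d) PF = 0.2633 (lagging)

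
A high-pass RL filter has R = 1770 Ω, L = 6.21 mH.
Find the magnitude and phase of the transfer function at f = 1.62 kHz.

Step 1 — Angular frequency: ω = 2π·1620 = 1.018e+04 rad/s.
Step 2 — Transfer function: H(jω) = jωL/(R + jωL).
Step 3 — Numerator jωL = j·63.21; denominator R + jωL = 1770 + j63.21.
Step 4 — H = 0.001274 + j0.03567.
Step 5 — Magnitude: |H| = 0.03569 (-28.9 dB); phase: φ = 88.0°.

|H| = 0.03569 (-28.9 dB), φ = 88.0°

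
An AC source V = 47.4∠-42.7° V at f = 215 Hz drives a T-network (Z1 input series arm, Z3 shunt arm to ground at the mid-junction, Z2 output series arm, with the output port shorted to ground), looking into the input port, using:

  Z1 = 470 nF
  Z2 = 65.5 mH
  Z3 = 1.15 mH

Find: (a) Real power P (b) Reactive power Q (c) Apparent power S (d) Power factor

Step 1 — Angular frequency: ω = 2π·f = 2π·215 = 1351 rad/s.
Step 2 — Component impedances:
  Z1: Z = 1/(jωC) = -j/(ω·C) = 0 - j1575 Ω
  Z2: Z = jωL = j·1351·0.0655 = 0 + j88.48 Ω
  Z3: Z = jωL = j·1351·0.00115 = 0 + j1.554 Ω
Step 3 — With the output port shorted to ground, the output series arm Z2 runs from the junction to ground; the shunt arm Z3 also runs from the junction to ground. They appear in parallel: Z3 || Z2 = 0 + j1.527 Ω.
Step 4 — Series with input arm Z1: Z_in = Z1 + (Z3 || Z2) = 0 - j1573 Ω = 1573∠-90.0° Ω.
Step 5 — Source phasor: V = 47.4∠-42.7° V = 34.83 - j32.14 V.
Step 6 — Current: I = V / Z = 0.02043 + j0.02214 A = 0.03012∠47.3° A.
Step 7 — Complex power: S = V·I* = 0 - j1.428 VA.
Step 8 — Real power: P = Re(S) = 0 W.
Step 9 — Reactive power: Q = Im(S) = -1.428 VAR.
Step 10 — Apparent power: |S| = 1.428 VA.
Step 11 — Power factor: PF = P/|S| = 0 (leading).

(a) P = 0 W  (b) Q = -1.428 VAR  (c) S = 1.428 VA  (d) PF = 0 (leading)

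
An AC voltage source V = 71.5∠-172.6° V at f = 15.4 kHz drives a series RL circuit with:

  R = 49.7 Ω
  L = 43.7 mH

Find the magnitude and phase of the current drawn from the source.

Step 1 — Angular frequency: ω = 2π·f = 2π·1.54e+04 = 9.676e+04 rad/s.
Step 2 — Component impedances:
  R: Z = R = 49.7 Ω
  L: Z = jωL = j·9.676e+04·0.0437 = 0 + j4228 Ω
Step 3 — Series combination: Z_total = R + L = 49.7 + j4228 Ω = 4229∠89.3° Ω.
Step 4 — Source phasor: V = 71.5∠-172.6° V = -70.9 - j9.209 V.
Step 5 — Ohm's law: I = V / Z_total = (-70.9 - j9.209) / (49.7 + j4228) = -0.002375 + j0.01674 A.
Step 6 — Convert to polar: |I| = 0.01691 A, ∠I = 98.1°.

I = 0.01691∠98.1° A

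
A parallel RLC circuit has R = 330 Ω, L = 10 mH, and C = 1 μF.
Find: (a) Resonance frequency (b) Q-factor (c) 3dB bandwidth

Step 1 — Resonance: ω₀ = 1/√(LC) = 1/√(0.01·1e-06) = 1e+04 rad/s.
Step 2 — f₀ = ω₀/(2π) = 1592 Hz.
Step 3 — Parallel Q: Q = R/(ω₀L) = 330/(1e+04·0.01) = 3.3.
Step 4 — Bandwidth: Δω = ω₀/Q = 3030 rad/s; BW = Δω/(2π) = 482.3 Hz.

(a) f₀ = 1592 Hz  (b) Q = 3.3  (c) BW = 482.3 Hz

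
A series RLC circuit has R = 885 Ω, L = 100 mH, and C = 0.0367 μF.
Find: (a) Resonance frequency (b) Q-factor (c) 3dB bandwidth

Step 1 — Resonance condition Im(Z)=0 gives ω₀ = 1/√(LC).
Step 2 — ω₀ = 1/√(0.1·3.67e-08) = 1.651e+04 rad/s.
Step 3 — f₀ = ω₀/(2π) = 2627 Hz.
Step 4 — Series Q: Q = ω₀L/R = 1.651e+04·0.1/885 = 1.865.
Step 5 — 3dB bandwidth: Δω = ω₀/Q = 8850 rad/s; BW = Δω/(2π) = 1409 Hz.

(a) f₀ = 2627 Hz  (b) Q = 1.865  (c) BW = 1409 Hz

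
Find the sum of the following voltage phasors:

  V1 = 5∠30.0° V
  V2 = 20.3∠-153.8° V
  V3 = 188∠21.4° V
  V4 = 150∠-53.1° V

Step 1 — Convert each phasor to rectangular form:
  V1 = 5·(cos(30.0°) + j·sin(30.0°)) = 4.33 + j2.5 V
  V2 = 20.3·(cos(-153.8°) + j·sin(-153.8°)) = -18.21 - j8.963 V
  V3 = 188·(cos(21.4°) + j·sin(21.4°)) = 175 + j68.6 V
  V4 = 150·(cos(-53.1°) + j·sin(-53.1°)) = 90.06 - j120 V
Step 2 — Sum components: V_total = 251.2 - j57.82 V.
Step 3 — Convert to polar: |V_total| = 257.8 V, ∠V_total = -13.0°.

V_total = 257.8∠-13.0° V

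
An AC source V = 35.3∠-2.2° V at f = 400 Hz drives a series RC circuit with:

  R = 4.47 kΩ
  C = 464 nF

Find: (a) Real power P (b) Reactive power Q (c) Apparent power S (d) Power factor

Step 1 — Angular frequency: ω = 2π·f = 2π·400 = 2513 rad/s.
Step 2 — Component impedances:
  R: Z = R = 4470 Ω
  C: Z = 1/(jωC) = -j/(ω·C) = 0 - j857.5 Ω
Step 3 — Series combination: Z_total = R + C = 4470 - j857.5 Ω = 4552∠-10.9° Ω.
Step 4 — Source phasor: V = 35.3∠-2.2° V = 35.27 - j1.355 V.
Step 5 — Current: I = V / Z = 0.007667 + j0.001168 A = 0.007756∠8.7° A.
Step 6 — Complex power: S = V·I* = 0.2689 - j0.05158 VA.
Step 7 — Real power: P = Re(S) = 0.2689 W.
Step 8 — Reactive power: Q = Im(S) = -0.05158 VAR.
Step 9 — Apparent power: |S| = 0.2738 VA.
Step 10 — Power factor: PF = P/|S| = 0.9821 (leading).

(a) P = 0.2689 W  (b) Q = -0.05158 VAR  (c) S = 0.2738 VA  (d) PF = 0.9821 (leading)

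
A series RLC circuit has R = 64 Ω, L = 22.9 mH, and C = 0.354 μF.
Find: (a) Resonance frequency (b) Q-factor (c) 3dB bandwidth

Step 1 — Resonance: ω₀ = 1/√(LC) = 1/√(0.0229·3.54e-07) = 1.111e+04 rad/s.
Step 2 — f₀ = ω₀/(2π) = 1768 Hz.
Step 3 — Series Q: Q = ω₀L/R = 1.111e+04·0.0229/64 = 3.974.
Step 4 — Bandwidth: Δω = ω₀/Q = 2795 rad/s; BW = Δω/(2π) = 444.8 Hz.

(a) f₀ = 1768 Hz  (b) Q = 3.974  (c) BW = 444.8 Hz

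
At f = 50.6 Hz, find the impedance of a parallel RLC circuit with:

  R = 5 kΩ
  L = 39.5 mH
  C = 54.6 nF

Step 1 — Angular frequency: ω = 2π·f = 2π·50.6 = 317.9 rad/s.
Step 2 — Component impedances:
  R: Z = R = 5000 Ω
  L: Z = jωL = j·317.9·0.0395 = 0 + j12.56 Ω
  C: Z = 1/(jωC) = -j/(ω·C) = 0 - j5.761e+04 Ω
Step 3 — Parallel combination: 1/Z_total = 1/R + 1/L + 1/C; Z_total = 0.03156 + j12.56 Ω = 12.56∠89.9° Ω.

Z = 0.03156 + j12.56 Ω = 12.56∠89.9° Ω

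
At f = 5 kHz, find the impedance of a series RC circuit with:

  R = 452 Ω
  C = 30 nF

Step 1 — Angular frequency: ω = 2π·f = 2π·5000 = 3.142e+04 rad/s.
Step 2 — Component impedances:
  R: Z = R = 452 Ω
  C: Z = 1/(jωC) = -j/(ω·C) = 0 - j1061 Ω
Step 3 — Series combination: Z_total = R + C = 452 - j1061 Ω = 1153∠-66.9° Ω.

Z = 452 - j1061 Ω = 1153∠-66.9° Ω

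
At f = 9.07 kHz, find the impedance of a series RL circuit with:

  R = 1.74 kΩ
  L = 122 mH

Step 1 — Angular frequency: ω = 2π·f = 2π·9070 = 5.699e+04 rad/s.
Step 2 — Component impedances:
  R: Z = R = 1740 Ω
  L: Z = jωL = j·5.699e+04·0.122 = 0 + j6953 Ω
Step 3 — Series combination: Z_total = R + L = 1740 + j6953 Ω = 7167∠75.9° Ω.

Z = 1740 + j6953 Ω = 7167∠75.9° Ω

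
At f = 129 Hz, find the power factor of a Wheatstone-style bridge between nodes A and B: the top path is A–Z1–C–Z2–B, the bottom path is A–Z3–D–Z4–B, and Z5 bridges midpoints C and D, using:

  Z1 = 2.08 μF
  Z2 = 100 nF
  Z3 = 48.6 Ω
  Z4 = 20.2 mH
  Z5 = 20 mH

Step 1 — Angular frequency: ω = 2π·f = 2π·129 = 810.5 rad/s.
Step 2 — Component impedances:
  Z1: Z = 1/(jωC) = -j/(ω·C) = 0 - j593.2 Ω
  Z2: Z = 1/(jωC) = -j/(ω·C) = 0 - j1.234e+04 Ω
  Z3: Z = R = 48.6 Ω
  Z4: Z = jωL = j·810.5·0.0202 = 0 + j16.37 Ω
  Z5: Z = jωL = j·810.5·0.02 = 0 + j16.21 Ω
Step 3 — Bridge requires nodal analysis (the Z5 bridge couples midpoints C and D, so the two paths cannot be reduced to a simple series/parallel combination). Setting node B to ground and injecting 1 A at node A, the 3-node admittance system at A, C, D solves to V_A = Z_AB = 48.25 + j12.33 Ω = 49.8∠14.3° Ω.
Step 4 — Power factor: PF = cos(φ) = Re(Z)/|Z| = 48.25/49.8 = 0.9689.
Step 5 — Type: Im(Z) = 12.33 ⇒ lagging (phase φ = 14.3°).

PF = 0.9689 (lagging, φ = 14.3°)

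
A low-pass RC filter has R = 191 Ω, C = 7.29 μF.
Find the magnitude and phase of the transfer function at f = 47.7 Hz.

Step 1 — Angular frequency: ω = 2π·47.7 = 299.7 rad/s.
Step 2 — Transfer function: H(jω) = 1/(1 + jωRC).
Step 3 — Denominator: 1 + jωRC = 1 + j·299.7·191·7.29e-06 = 1 + j0.4173.
Step 4 — H = 0.8517 - j0.3554.
Step 5 — Magnitude: |H| = 0.9229 (-0.7 dB); phase: φ = -22.7°.

|H| = 0.9229 (-0.7 dB), φ = -22.7°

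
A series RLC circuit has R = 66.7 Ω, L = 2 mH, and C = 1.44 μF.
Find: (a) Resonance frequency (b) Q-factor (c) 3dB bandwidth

Step 1 — Resonance condition Im(Z)=0 gives ω₀ = 1/√(LC).
Step 2 — ω₀ = 1/√(0.002·1.44e-06) = 1.863e+04 rad/s.
Step 3 — f₀ = ω₀/(2π) = 2966 Hz.
Step 4 — Series Q: Q = ω₀L/R = 1.863e+04·0.002/66.7 = 0.5587.
Step 5 — 3dB bandwidth: Δω = ω₀/Q = 3.335e+04 rad/s; BW = Δω/(2π) = 5308 Hz.

(a) f₀ = 2966 Hz  (b) Q = 0.5587  (c) BW = 5308 Hz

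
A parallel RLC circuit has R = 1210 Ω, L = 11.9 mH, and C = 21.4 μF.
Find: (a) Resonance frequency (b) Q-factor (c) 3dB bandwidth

Step 1 — Resonance: ω₀ = 1/√(LC) = 1/√(0.0119·2.14e-05) = 1982 rad/s.
Step 2 — f₀ = ω₀/(2π) = 315.4 Hz.
Step 3 — Parallel Q: Q = R/(ω₀L) = 1210/(1982·0.0119) = 51.31.
Step 4 — Bandwidth: Δω = ω₀/Q = 38.62 rad/s; BW = Δω/(2π) = 6.146 Hz.

(a) f₀ = 315.4 Hz  (b) Q = 51.31  (c) BW = 6.146 Hz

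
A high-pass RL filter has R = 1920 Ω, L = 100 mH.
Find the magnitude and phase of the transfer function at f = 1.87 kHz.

Step 1 — Angular frequency: ω = 2π·1870 = 1.175e+04 rad/s.
Step 2 — Transfer function: H(jω) = jωL/(R + jωL).
Step 3 — Numerator jωL = j·1175; denominator R + jωL = 1920 + j1175.
Step 4 — H = 0.2725 + j0.4452.
Step 5 — Magnitude: |H| = 0.522 (-5.6 dB); phase: φ = 58.5°.

|H| = 0.522 (-5.6 dB), φ = 58.5°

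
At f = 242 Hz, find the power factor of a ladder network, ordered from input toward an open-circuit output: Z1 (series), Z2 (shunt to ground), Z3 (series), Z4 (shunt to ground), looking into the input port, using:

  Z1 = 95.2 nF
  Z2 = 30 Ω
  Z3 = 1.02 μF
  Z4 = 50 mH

Step 1 — Angular frequency: ω = 2π·f = 2π·242 = 1521 rad/s.
Step 2 — Component impedances:
  Z1: Z = 1/(jωC) = -j/(ω·C) = 0 - j6908 Ω
  Z2: Z = R = 30 Ω
  Z3: Z = 1/(jωC) = -j/(ω·C) = 0 - j644.8 Ω
  Z4: Z = jωL = j·1521·0.05 = 0 + j76.03 Ω
Step 3 — Ladder network (open output): work backward from the far end, alternating series and parallel combinations. Z_in = 29.92 - j6910 Ω = 6910∠-89.8° Ω.
Step 4 — Power factor: PF = cos(φ) = Re(Z)/|Z| = 29.92/6910 = 0.00433.
Step 5 — Type: Im(Z) = -6910 ⇒ leading (phase φ = -89.8°).

PF = 0.00433 (leading, φ = -89.8°)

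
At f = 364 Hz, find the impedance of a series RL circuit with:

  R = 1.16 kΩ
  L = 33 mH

Step 1 — Angular frequency: ω = 2π·f = 2π·364 = 2287 rad/s.
Step 2 — Component impedances:
  R: Z = R = 1160 Ω
  L: Z = jωL = j·2287·0.033 = 0 + j75.47 Ω
Step 3 — Series combination: Z_total = R + L = 1160 + j75.47 Ω = 1162∠3.7° Ω.

Z = 1160 + j75.47 Ω = 1162∠3.7° Ω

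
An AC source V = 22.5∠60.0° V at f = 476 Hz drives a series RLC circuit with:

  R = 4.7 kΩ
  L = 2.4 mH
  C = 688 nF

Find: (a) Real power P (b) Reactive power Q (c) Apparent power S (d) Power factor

Step 1 — Angular frequency: ω = 2π·f = 2π·476 = 2991 rad/s.
Step 2 — Component impedances:
  R: Z = R = 4700 Ω
  L: Z = jωL = j·2991·0.0024 = 0 + j7.178 Ω
  C: Z = 1/(jωC) = -j/(ω·C) = 0 - j486 Ω
Step 3 — Series combination: Z_total = R + L + C = 4700 - j478.8 Ω = 4724∠-5.8° Ω.
Step 4 — Source phasor: V = 22.5∠60.0° V = 11.25 + j19.49 V.
Step 5 — Current: I = V / Z = 0.001951 + j0.004345 A = 0.004763∠65.8° A.
Step 6 — Complex power: S = V·I* = 0.1066 - j0.01086 VA.
Step 7 — Real power: P = Re(S) = 0.1066 W.
Step 8 — Reactive power: Q = Im(S) = -0.01086 VAR.
Step 9 — Apparent power: |S| = 0.1072 VA.
Step 10 — Power factor: PF = P/|S| = 0.9949 (leading).

(a) P = 0.1066 W  (b) Q = -0.01086 VAR  (c) S = 0.1072 VA  (d) PF = 0.9949 (leading)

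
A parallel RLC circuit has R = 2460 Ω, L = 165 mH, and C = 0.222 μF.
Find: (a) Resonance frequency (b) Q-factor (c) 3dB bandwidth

Step 1 — Resonance: ω₀ = 1/√(LC) = 1/√(0.165·2.22e-07) = 5225 rad/s.
Step 2 — f₀ = ω₀/(2π) = 831.6 Hz.
Step 3 — Parallel Q: Q = R/(ω₀L) = 2460/(5225·0.165) = 2.853.
Step 4 — Bandwidth: Δω = ω₀/Q = 1831 rad/s; BW = Δω/(2π) = 291.4 Hz.

(a) f₀ = 831.6 Hz  (b) Q = 2.853  (c) BW = 291.4 Hz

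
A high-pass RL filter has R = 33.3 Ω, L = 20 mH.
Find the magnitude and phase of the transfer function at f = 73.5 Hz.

Step 1 — Angular frequency: ω = 2π·73.5 = 461.8 rad/s.
Step 2 — Transfer function: H(jω) = jωL/(R + jωL).
Step 3 — Numerator jωL = j·9.236; denominator R + jωL = 33.3 + j9.236.
Step 4 — H = 0.07144 + j0.2576.
Step 5 — Magnitude: |H| = 0.2673 (-11.5 dB); phase: φ = 74.5°.

|H| = 0.2673 (-11.5 dB), φ = 74.5°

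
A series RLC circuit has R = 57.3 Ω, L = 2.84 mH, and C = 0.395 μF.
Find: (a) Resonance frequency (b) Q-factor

Step 1 — Resonance condition Im(Z)=0 gives ω₀ = 1/√(LC).
Step 2 — ω₀ = 1/√(0.00284·3.95e-07) = 2.986e+04 rad/s.
Step 3 — f₀ = ω₀/(2π) = 4752 Hz.
Step 4 — Series Q: Q = ω₀L/R = 2.986e+04·0.00284/57.3 = 1.48.

(a) f₀ = 4752 Hz  (b) Q = 1.48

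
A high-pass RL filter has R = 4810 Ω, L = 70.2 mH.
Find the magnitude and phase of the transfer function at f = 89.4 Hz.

Step 1 — Angular frequency: ω = 2π·89.4 = 561.7 rad/s.
Step 2 — Transfer function: H(jω) = jωL/(R + jωL).
Step 3 — Numerator jωL = j·39.43; denominator R + jωL = 4810 + j39.43.
Step 4 — H = 6.72e-05 + j0.008197.
Step 5 — Magnitude: |H| = 0.008198 (-41.7 dB); phase: φ = 89.5°.

|H| = 0.008198 (-41.7 dB), φ = 89.5°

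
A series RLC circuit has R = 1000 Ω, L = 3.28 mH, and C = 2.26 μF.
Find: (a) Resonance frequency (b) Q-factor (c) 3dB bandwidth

Step 1 — Resonance condition Im(Z)=0 gives ω₀ = 1/√(LC).
Step 2 — ω₀ = 1/√(0.00328·2.26e-06) = 1.161e+04 rad/s.
Step 3 — f₀ = ω₀/(2π) = 1849 Hz.
Step 4 — Series Q: Q = ω₀L/R = 1.161e+04·0.00328/1000 = 0.0381.
Step 5 — 3dB bandwidth: Δω = ω₀/Q = 3.049e+05 rad/s; BW = Δω/(2π) = 4.852e+04 Hz.

(a) f₀ = 1849 Hz  (b) Q = 0.0381  (c) BW = 4.852e+04 Hz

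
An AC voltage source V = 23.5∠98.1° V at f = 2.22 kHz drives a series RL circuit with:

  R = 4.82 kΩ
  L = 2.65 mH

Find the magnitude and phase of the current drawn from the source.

Step 1 — Angular frequency: ω = 2π·f = 2π·2220 = 1.395e+04 rad/s.
Step 2 — Component impedances:
  R: Z = R = 4820 Ω
  L: Z = jωL = j·1.395e+04·0.00265 = 0 + j36.96 Ω
Step 3 — Series combination: Z_total = R + L = 4820 + j36.96 Ω = 4820∠0.4° Ω.
Step 4 — Source phasor: V = 23.5∠98.1° V = -3.311 + j23.27 V.
Step 5 — Ohm's law: I = V / Z_total = (-3.311 + j23.27) / (4820 + j36.96) = -0.0006499 + j0.004832 A.
Step 6 — Convert to polar: |I| = 0.004875 A, ∠I = 97.7°.

I = 0.004875∠97.7° A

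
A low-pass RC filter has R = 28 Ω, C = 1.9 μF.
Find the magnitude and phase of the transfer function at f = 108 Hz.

Step 1 — Angular frequency: ω = 2π·108 = 678.6 rad/s.
Step 2 — Transfer function: H(jω) = 1/(1 + jωRC).
Step 3 — Denominator: 1 + jωRC = 1 + j·678.6·28·1.9e-06 = 1 + j0.0361.
Step 4 — H = 0.9987 - j0.03605.
Step 5 — Magnitude: |H| = 0.9993 (-0.0 dB); phase: φ = -2.1°.

|H| = 0.9993 (-0.0 dB), φ = -2.1°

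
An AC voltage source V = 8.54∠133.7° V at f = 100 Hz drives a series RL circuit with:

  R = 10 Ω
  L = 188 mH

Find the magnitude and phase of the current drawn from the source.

Step 1 — Angular frequency: ω = 2π·f = 2π·100 = 628.3 rad/s.
Step 2 — Component impedances:
  R: Z = R = 10 Ω
  L: Z = jωL = j·628.3·0.188 = 0 + j118.1 Ω
Step 3 — Series combination: Z_total = R + L = 10 + j118.1 Ω = 118.5∠85.2° Ω.
Step 4 — Source phasor: V = 8.54∠133.7° V = -5.9 + j6.174 V.
Step 5 — Ohm's law: I = V / Z_total = (-5.9 + j6.174) / (10 + j118.1) = 0.0477 + j0.05399 A.
Step 6 — Convert to polar: |I| = 0.07204 A, ∠I = 48.5°.

I = 0.07204∠48.5° A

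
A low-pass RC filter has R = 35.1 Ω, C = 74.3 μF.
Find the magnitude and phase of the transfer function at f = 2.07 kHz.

Step 1 — Angular frequency: ω = 2π·2070 = 1.301e+04 rad/s.
Step 2 — Transfer function: H(jω) = 1/(1 + jωRC).
Step 3 — Denominator: 1 + jωRC = 1 + j·1.301e+04·35.1·7.43e-05 = 1 + j33.92.
Step 4 — H = 0.0008684 - j0.02946.
Step 5 — Magnitude: |H| = 0.02947 (-30.6 dB); phase: φ = -88.3°.

|H| = 0.02947 (-30.6 dB), φ = -88.3°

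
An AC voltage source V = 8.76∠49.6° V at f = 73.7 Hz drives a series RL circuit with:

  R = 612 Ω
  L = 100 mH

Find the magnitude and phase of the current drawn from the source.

Step 1 — Angular frequency: ω = 2π·f = 2π·73.7 = 463.1 rad/s.
Step 2 — Component impedances:
  R: Z = R = 612 Ω
  L: Z = jωL = j·463.1·0.1 = 0 + j46.31 Ω
Step 3 — Series combination: Z_total = R + L = 612 + j46.31 Ω = 613.7∠4.3° Ω.
Step 4 — Source phasor: V = 8.76∠49.6° V = 5.678 + j6.671 V.
Step 5 — Ohm's law: I = V / Z_total = (5.678 + j6.671) / (612 + j46.31) = 0.01004 + j0.01014 A.
Step 6 — Convert to polar: |I| = 0.01427 A, ∠I = 45.3°.

I = 0.01427∠45.3° A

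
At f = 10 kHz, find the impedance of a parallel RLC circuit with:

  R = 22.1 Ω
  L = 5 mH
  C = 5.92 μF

Step 1 — Angular frequency: ω = 2π·f = 2π·1e+04 = 6.283e+04 rad/s.
Step 2 — Component impedances:
  R: Z = R = 22.1 Ω
  L: Z = jωL = j·6.283e+04·0.005 = 0 + j314.2 Ω
  C: Z = 1/(jωC) = -j/(ω·C) = 0 - j2.688 Ω
Step 3 — Parallel combination: 1/Z_total = 1/R + 1/L + 1/C; Z_total = 0.3278 - j2.671 Ω = 2.691∠-83.0° Ω.

Z = 0.3278 - j2.671 Ω = 2.691∠-83.0° Ω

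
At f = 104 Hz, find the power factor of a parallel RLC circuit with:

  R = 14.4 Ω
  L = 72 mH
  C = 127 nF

Step 1 — Angular frequency: ω = 2π·f = 2π·104 = 653.5 rad/s.
Step 2 — Component impedances:
  R: Z = R = 14.4 Ω
  L: Z = jωL = j·653.5·0.072 = 0 + j47.05 Ω
  C: Z = 1/(jωC) = -j/(ω·C) = 0 - j1.205e+04 Ω
Step 3 — Parallel combination: 1/Z_total = 1/R + 1/L + 1/C; Z_total = 13.18 + j4.017 Ω = 13.77∠17.0° Ω.
Step 4 — Power factor: PF = cos(φ) = Re(Z)/|Z| = 13.175/13.774 = 0.9565.
Step 5 — Type: Im(Z) = 4.017 ⇒ lagging (phase φ = 17.0°).

PF = 0.9565 (lagging, φ = 17.0°)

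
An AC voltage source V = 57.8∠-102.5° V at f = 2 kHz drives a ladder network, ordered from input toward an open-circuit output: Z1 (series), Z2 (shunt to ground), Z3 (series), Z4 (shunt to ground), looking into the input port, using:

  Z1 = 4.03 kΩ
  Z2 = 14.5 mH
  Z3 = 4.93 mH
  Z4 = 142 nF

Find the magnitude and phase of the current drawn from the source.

Step 1 — Angular frequency: ω = 2π·f = 2π·2000 = 1.257e+04 rad/s.
Step 2 — Component impedances:
  Z1: Z = R = 4030 Ω
  Z2: Z = jωL = j·1.257e+04·0.0145 = 0 + j182.2 Ω
  Z3: Z = jωL = j·1.257e+04·0.00493 = 0 + j61.95 Ω
  Z4: Z = 1/(jωC) = -j/(ω·C) = 0 - j560.4 Ω
Step 3 — Ladder network (open output): work backward from the far end, alternating series and parallel combinations. Z_in = 4030 + j287.2 Ω = 4040∠4.1° Ω.
Step 4 — Source phasor: V = 57.8∠-102.5° V = -12.51 - j56.43 V.
Step 5 — Ohm's law: I = V / Z_total = (-12.51 - j56.43) / (4030 + j287.2) = -0.004081 - j0.01371 A.
Step 6 — Convert to polar: |I| = 0.01431 A, ∠I = -106.6°.

I = 0.01431∠-106.6° A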